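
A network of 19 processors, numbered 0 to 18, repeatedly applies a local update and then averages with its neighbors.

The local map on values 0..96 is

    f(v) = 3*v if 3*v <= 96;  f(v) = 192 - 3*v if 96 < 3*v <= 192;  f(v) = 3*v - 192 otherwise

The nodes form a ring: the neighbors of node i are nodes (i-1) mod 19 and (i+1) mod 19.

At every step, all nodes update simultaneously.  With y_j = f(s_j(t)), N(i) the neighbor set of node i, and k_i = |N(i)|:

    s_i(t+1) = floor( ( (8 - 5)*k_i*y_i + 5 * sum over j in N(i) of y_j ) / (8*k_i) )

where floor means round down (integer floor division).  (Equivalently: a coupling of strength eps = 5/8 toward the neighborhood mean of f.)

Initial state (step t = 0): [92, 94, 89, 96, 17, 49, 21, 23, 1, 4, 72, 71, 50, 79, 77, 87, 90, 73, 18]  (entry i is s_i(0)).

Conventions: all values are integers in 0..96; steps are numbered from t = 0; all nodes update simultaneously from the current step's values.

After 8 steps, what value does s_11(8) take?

Simulating step by step:
t=0: [92, 94, 89, 96, 17, 49, 21, 23, 1, 4, 72, 71, 50, 79, 77, 87, 90, 73, 18]
t=1: [76, 83, 86, 75, 63, 52, 59, 46, 26, 12, 19, 28, 36, 42, 50, 62, 59, 51, 54]
t=2: [40, 53, 52, 33, 22, 19, 33, 49, 57, 55, 58, 75, 78, 64, 38, 20, 19, 28, 34]
t=3: [65, 46, 52, 66, 71, 71, 66, 52, 30, 22, 25, 31, 26, 37, 48, 64, 66, 77, 82]
t=4: [34, 32, 32, 20, 16, 16, 20, 43, 65, 76, 77, 82, 83, 69, 43, 16, 14, 33, 33]
t=5: [92, 94, 84, 67, 51, 51, 57, 43, 32, 26, 42, 50, 42, 43, 43, 50, 59, 77, 92]
t=6: [85, 78, 53, 34, 29, 33, 39, 60, 80, 79, 62, 57, 57, 63, 56, 40, 30, 45, 69]
t=7: [41, 45, 53, 71, 89, 85, 60, 42, 35, 33, 22, 16, 15, 15, 32, 62, 74, 54, 43]
t=8: [63, 53, 36, 41, 54, 50, 44, 55, 82, 82, 68, 52, 45, 60, 51, 41, 22, 40, 54]

Answer: s_11(8) = 52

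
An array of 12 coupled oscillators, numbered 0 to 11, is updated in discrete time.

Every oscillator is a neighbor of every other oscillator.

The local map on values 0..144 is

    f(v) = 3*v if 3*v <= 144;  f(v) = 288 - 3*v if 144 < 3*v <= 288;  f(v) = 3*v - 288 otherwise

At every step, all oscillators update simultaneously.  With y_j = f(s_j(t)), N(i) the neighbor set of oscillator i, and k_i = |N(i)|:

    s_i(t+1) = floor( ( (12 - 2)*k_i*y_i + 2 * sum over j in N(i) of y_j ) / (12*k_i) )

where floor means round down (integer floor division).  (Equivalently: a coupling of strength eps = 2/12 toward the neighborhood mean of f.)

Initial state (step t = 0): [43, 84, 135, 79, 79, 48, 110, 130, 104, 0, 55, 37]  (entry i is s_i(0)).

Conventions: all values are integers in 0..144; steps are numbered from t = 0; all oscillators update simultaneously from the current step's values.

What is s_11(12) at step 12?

Answer: s_11(12) = 78

Derivation:
t=0: [43, 84, 135, 79, 79, 48, 110, 130, 104, 0, 55, 37]
t=1: [119, 43, 109, 55, 55, 131, 48, 97, 33, 14, 114, 104]
t=2: [70, 120, 46, 115, 115, 100, 132, 16, 95, 48, 58, 34]
t=3: [77, 73, 127, 60, 60, 23, 102, 53, 16, 131, 107, 97]
t=4: [59, 69, 88, 101, 101, 69, 27, 118, 52, 98, 39, 15]
t=5: [102, 78, 31, 24, 24, 78, 78, 65, 119, 16, 107, 48]
t=6: [26, 56, 88, 71, 71, 56, 56, 88, 68, 51, 39, 130]
t=7: [80, 114, 35, 77, 77, 114, 114, 35, 85, 126, 112, 99]
t=8: [50, 55, 96, 57, 57, 55, 55, 96, 37, 84, 50, 18]
t=9: [129, 117, 16, 112, 112, 117, 117, 16, 107, 45, 129, 60]
t=10: [93, 64, 52, 52, 52, 64, 64, 52, 39, 123, 93, 101]
t=11: [23, 94, 123, 123, 123, 94, 94, 123, 111, 82, 23, 28]
t=12: [66, 14, 76, 76, 76, 14, 14, 76, 46, 44, 66, 78]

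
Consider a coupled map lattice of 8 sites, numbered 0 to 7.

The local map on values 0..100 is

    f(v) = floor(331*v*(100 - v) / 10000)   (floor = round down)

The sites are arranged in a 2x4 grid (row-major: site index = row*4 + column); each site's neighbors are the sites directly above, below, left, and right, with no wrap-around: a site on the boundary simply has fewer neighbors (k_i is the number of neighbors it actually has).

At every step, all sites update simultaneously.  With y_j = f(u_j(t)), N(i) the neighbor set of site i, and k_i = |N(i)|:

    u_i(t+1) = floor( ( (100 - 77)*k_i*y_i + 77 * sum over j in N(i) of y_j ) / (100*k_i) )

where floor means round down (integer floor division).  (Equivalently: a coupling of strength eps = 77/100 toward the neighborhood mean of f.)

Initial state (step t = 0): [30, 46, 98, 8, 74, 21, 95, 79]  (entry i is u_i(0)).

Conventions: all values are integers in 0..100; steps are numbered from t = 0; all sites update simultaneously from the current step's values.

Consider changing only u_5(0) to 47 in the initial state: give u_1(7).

Answer: u_1(7) = 58
Key observation: This trace re-runs the system from the modified initial state.

Derivation:
t=0: [30, 46, 98, 8, 74, 47, 95, 79]
t=1: [71, 59, 32, 28, 72, 59, 39, 27]
t=2: [71, 74, 74, 67, 72, 75, 73, 70]
t=3: [65, 64, 66, 67, 65, 64, 64, 69]
t=4: [75, 75, 74, 72, 75, 75, 73, 73]
t=5: [62, 62, 64, 64, 62, 62, 63, 65]
t=6: [77, 76, 76, 75, 77, 77, 76, 76]
t=7: [58, 58, 60, 60, 58, 59, 59, 60]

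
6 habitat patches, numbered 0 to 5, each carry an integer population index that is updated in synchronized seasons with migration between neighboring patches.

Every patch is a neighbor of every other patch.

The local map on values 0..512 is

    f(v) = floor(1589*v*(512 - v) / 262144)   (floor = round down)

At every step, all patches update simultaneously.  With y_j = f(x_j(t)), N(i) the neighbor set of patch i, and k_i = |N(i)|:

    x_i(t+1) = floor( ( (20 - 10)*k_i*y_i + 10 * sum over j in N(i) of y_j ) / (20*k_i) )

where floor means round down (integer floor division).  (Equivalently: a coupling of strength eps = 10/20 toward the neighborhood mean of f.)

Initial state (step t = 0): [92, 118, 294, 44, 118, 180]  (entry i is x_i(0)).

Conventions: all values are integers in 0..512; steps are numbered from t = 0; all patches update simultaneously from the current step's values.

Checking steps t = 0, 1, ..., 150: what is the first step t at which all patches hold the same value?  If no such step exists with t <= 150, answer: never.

Answer: 6
Key observation: Synchronization is absorbing here: once all patches are equal they stay equal, and step 6 is the first all-equal step.

Derivation:
t=0: [92, 118, 294, 44, 118, 180]  (not all equal)
t=1: [260, 279, 322, 216, 279, 311]  (not all equal)
t=2: [390, 389, 380, 386, 389, 383]  (not all equal)
t=3: [291, 292, 298, 294, 292, 296]  (not all equal)
t=4: [388, 388, 387, 388, 388, 387]  (not all equal)
t=5: [291, 291, 292, 291, 291, 292]  (not all equal)
t=6: [389, 389, 389, 389, 389, 389]  (all equal)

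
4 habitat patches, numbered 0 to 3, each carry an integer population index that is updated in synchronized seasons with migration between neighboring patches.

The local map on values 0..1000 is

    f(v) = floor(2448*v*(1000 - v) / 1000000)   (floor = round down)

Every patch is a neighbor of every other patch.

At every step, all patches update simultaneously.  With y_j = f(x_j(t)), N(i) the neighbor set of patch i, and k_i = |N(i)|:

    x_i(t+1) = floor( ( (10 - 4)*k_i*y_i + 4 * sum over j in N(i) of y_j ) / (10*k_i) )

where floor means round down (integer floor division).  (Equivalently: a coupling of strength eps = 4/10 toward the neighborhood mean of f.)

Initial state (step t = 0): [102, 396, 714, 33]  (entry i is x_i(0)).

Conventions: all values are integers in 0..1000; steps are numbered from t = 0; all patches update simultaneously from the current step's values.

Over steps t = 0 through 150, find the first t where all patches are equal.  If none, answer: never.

Simulating step by step:
t=0: [102, 396, 714, 33]  (not all equal)
t=1: [289, 457, 417, 221]  (not all equal)
t=2: [518, 566, 561, 479]  (not all equal)
t=3: [608, 603, 604, 607]  (not all equal)
t=4: [583, 585, 584, 583]  (not all equal)
t=5: [594, 594, 594, 594]  (all equal)

Answer: 5
Key observation: Synchronization is absorbing here: once all patches are equal they stay equal, and step 5 is the first all-equal step.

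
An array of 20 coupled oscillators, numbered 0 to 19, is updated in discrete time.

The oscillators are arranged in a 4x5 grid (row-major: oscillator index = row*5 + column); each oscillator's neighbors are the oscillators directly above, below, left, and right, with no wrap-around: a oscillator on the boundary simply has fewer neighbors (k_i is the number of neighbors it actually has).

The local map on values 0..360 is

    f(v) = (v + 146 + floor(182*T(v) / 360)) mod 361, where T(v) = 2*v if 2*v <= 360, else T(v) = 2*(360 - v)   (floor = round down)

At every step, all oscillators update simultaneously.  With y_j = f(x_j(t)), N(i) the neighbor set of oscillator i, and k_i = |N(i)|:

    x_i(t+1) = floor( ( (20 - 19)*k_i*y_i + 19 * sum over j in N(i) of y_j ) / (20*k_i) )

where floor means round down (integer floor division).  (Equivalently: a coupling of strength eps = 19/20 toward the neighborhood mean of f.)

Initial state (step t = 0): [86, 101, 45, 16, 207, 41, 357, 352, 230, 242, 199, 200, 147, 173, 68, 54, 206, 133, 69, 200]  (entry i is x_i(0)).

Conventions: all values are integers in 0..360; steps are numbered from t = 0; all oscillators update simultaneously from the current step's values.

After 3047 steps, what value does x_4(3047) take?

Answer: x_4(3047) = 76
Key observation: The state at step 19, [145, 145, 145, 145, 145, 145, 145, 145, 145, 145, 145, 145, 145, 145, 145, 145, 145, 145, 145, 145], reappears at step 22: the system is in a cycle of period 3 from step 19 on.  Therefore the state at step 3047 equals the state at step 19 + ((3047 - 19) mod 3) = 20, which is [76, 76, 76, 76, 76, 76, 76, 76, 76, 76, 76, 76, 76, 76, 76, 76, 76, 76, 76, 76].

Derivation:
t=0: [86, 101, 45, 16, 207, 41, 357, 352, 230, 242, 199, 200, 147, 173, 68, 54, 206, 133, 69, 200]
t=1: [289, 238, 224, 176, 161, 204, 213, 151, 150, 189, 206, 130, 116, 194, 148, 151, 150, 164, 118, 276]
t=2: [145, 145, 125, 114, 140, 145, 108, 98, 127, 94, 95, 96, 94, 56, 142, 114, 82, 45, 129, 56]
t=3: [76, 39, 138, 45, 169, 135, 198, 115, 227, 72, 152, 250, 296, 129, 272, 308, 202, 229, 240, 67]
t=4: [147, 171, 153, 116, 256, 171, 112, 119, 146, 145, 114, 132, 90, 140, 201, 119, 145, 145, 156, 152]
t=5: [125, 64, 58, 100, 51, 39, 78, 121, 47, 120, 64, 103, 67, 157, 80, 43, 51, 162, 78, 120]
t=6: [238, 203, 218, 254, 189, 205, 223, 258, 130, 252, 269, 279, 154, 272, 63, 259, 232, 268, 89, 290]
t=7: [146, 146, 146, 114, 146, 146, 145, 109, 140, 154, 145, 133, 142, 182, 151, 146, 145, 185, 154, 290]
t=8: [78, 77, 34, 71, 55, 76, 54, 69, 64, 78, 69, 73, 86, 82, 126, 76, 91, 83, 143, 93]
t=9: [299, 258, 286, 250, 293, 280, 291, 265, 294, 194, 295, 296, 300, 182, 301, 306, 302, 243, 306, 68]
t=10: [145, 145, 145, 145, 145, 145, 145, 145, 145, 145, 145, 145, 145, 145, 189, 145, 145, 145, 189, 151]
t=11: [76, 76, 76, 76, 76, 76, 76, 76, 76, 98, 76, 76, 76, 109, 83, 76, 76, 98, 83, 143]
t=12: [298, 298, 298, 298, 319, 298, 298, 298, 238, 304, 298, 298, 238, 289, 148, 298, 312, 304, 148, 300]
t=13: [145, 145, 145, 145, 145, 145, 145, 145, 145, 125, 145, 145, 145, 115, 141, 145, 145, 125, 141, 85]
t=14: [76, 76, 76, 76, 57, 76, 76, 76, 52, 71, 76, 76, 52, 69, 119, 76, 63, 71, 119, 80]
t=15: [298, 298, 298, 270, 291, 298, 298, 275, 289, 183, 298, 280, 289, 144, 279, 285, 293, 187, 279, 38]
t=16: [145, 145, 145, 145, 145, 145, 145, 145, 128, 145, 145, 145, 128, 141, 147, 145, 145, 145, 147, 148]
t=17: [76, 76, 76, 65, 76, 76, 76, 59, 72, 66, 76, 67, 72, 61, 75, 76, 76, 66, 75, 80]
t=18: [298, 298, 280, 294, 278, 298, 285, 292, 272, 293, 292, 295, 273, 291, 284, 298, 285, 293, 284, 296]
t=19: [145, 145, 145, 145, 145, 145, 145, 145, 145, 145, 145, 145, 145, 145, 145, 145, 145, 145, 145, 145]
t=20: [76, 76, 76, 76, 76, 76, 76, 76, 76, 76, 76, 76, 76, 76, 76, 76, 76, 76, 76, 76]
t=21: [298, 298, 298, 298, 298, 298, 298, 298, 298, 298, 298, 298, 298, 298, 298, 298, 298, 298, 298, 298]
t=22: [145, 145, 145, 145, 145, 145, 145, 145, 145, 145, 145, 145, 145, 145, 145, 145, 145, 145, 145, 145]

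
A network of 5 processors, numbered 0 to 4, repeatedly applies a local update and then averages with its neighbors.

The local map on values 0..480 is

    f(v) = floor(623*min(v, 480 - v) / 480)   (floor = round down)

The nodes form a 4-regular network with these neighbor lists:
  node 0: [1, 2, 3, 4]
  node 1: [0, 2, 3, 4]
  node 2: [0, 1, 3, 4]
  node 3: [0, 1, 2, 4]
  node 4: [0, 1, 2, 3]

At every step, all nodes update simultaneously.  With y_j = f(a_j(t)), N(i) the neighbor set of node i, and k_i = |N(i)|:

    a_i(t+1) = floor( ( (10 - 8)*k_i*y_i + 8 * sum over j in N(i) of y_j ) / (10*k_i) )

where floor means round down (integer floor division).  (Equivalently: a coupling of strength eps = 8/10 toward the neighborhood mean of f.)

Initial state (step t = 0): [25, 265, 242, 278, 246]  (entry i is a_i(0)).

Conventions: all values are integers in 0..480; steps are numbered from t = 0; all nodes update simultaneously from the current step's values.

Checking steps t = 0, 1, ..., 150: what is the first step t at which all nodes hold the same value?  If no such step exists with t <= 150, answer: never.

Answer: 1
Key observation: Synchronization is absorbing here: once all nodes are equal they stay equal, and step 1 is the first all-equal step.

Derivation:
t=0: [25, 265, 242, 278, 246]  (not all equal)
t=1: [236, 236, 236, 236, 236]  (all equal)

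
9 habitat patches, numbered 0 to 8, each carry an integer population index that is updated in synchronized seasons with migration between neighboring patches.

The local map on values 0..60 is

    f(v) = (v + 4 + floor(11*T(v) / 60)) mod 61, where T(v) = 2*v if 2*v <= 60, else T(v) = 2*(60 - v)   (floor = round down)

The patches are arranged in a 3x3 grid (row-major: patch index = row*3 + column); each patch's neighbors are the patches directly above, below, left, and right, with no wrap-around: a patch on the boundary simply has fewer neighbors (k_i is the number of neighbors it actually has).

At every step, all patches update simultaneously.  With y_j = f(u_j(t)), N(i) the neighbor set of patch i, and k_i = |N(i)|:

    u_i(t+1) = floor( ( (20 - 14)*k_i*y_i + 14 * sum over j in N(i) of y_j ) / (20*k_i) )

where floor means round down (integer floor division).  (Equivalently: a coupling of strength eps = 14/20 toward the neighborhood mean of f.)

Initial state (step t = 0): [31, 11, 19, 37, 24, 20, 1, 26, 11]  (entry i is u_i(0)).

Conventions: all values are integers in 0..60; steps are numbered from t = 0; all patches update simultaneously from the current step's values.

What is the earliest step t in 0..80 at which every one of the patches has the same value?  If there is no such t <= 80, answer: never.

Answer: 6
Key observation: Synchronization is absorbing here: once all patches are equal they stay equal, and step 6 is the first all-equal step.

Derivation:
t=0: [31, 11, 19, 37, 24, 20, 1, 26, 11]  (not all equal)
t=1: [37, 31, 26, 34, 34, 28, 32, 25, 30]  (not all equal)
t=2: [46, 45, 42, 47, 44, 43, 43, 43, 41]  (not all equal)
t=3: [54, 53, 53, 54, 53, 52, 53, 52, 52]  (not all equal)
t=4: [59, 59, 58, 59, 58, 58, 59, 58, 58]  (not all equal)
t=5: [2, 1, 1, 1, 1, 1, 1, 1, 1]  (not all equal)
t=6: [5, 5, 5, 5, 5, 5, 5, 5, 5]  (all equal)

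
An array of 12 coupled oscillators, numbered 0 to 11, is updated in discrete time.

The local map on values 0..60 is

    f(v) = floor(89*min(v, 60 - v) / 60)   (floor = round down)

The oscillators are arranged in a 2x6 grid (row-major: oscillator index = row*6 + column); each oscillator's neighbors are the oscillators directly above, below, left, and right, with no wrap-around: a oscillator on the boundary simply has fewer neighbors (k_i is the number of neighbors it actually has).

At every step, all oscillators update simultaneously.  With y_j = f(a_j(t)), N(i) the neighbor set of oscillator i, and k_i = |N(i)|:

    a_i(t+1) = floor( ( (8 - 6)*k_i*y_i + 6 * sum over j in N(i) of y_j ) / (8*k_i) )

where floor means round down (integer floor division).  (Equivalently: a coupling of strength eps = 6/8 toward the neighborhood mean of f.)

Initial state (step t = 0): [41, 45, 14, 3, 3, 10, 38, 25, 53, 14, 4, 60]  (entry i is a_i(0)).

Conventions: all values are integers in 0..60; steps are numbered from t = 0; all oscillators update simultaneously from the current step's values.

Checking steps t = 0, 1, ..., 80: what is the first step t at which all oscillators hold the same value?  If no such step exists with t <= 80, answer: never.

Answer: never
Key observation: The state at step 12 reappears at step 22 — the system is in a cycle of period 10 from step 12 on.  No step 0..22 is synchronized, and the cycle repeats forever, so no step up to 80 (or ever) has all oscillators equal.

Derivation:
t=0: [41, 45, 14, 3, 3, 10, 38, 25, 53, 14, 4, 60]  (not all equal)
t=1: [27, 26, 14, 12, 6, 5, 32, 25, 21, 9, 7, 7]  (not all equal)
t=2: [39, 33, 26, 14, 10, 8, 39, 36, 25, 17, 10, 8]  (not all equal)
t=3: [34, 36, 33, 24, 14, 12, 32, 35, 33, 24, 16, 12]  (not all equal)
t=4: [38, 37, 37, 32, 23, 18, 38, 38, 38, 33, 23, 19]  (not all equal)
t=5: [32, 33, 35, 37, 33, 29, 32, 32, 34, 36, 34, 29]  (not all equal)
t=6: [40, 39, 37, 36, 38, 41, 41, 40, 37, 36, 39, 41]  (not all equal)
t=7: [29, 30, 33, 34, 31, 29, 28, 30, 33, 33, 31, 29]  (not all equal)
t=8: [42, 42, 40, 40, 41, 43, 42, 42, 41, 40, 42, 43]  (not all equal)
t=9: [26, 26, 28, 28, 27, 26, 26, 26, 28, 28, 27, 25]  (not all equal)
t=10: [38, 38, 40, 40, 39, 38, 38, 38, 40, 40, 39, 38]  (not all equal)
t=11: [32, 31, 29, 29, 30, 31, 32, 31, 29, 29, 30, 31]  (not all equal)
t=12: [41, 42, 43, 43, 43, 43, 41, 42, 43, 43, 43, 43]  (not all equal)
t=13: [27, 26, 25, 25, 25, 25, 27, 26, 25, 25, 25, 25]  (not all equal)
t=14: [39, 38, 37, 37, 37, 37, 39, 38, 37, 37, 37, 37]  (not all equal)
t=15: [31, 32, 33, 34, 34, 34, 31, 32, 33, 34, 34, 34]  (not all equal)
t=16: [42, 41, 39, 38, 38, 38, 42, 41, 39, 38, 38, 38]  (not all equal)
t=17: [26, 28, 30, 31, 32, 32, 26, 28, 30, 31, 32, 32]  (not all equal)
t=18: [39, 41, 43, 42, 41, 41, 39, 41, 43, 42, 41, 41]  (not all equal)
t=19: [29, 28, 26, 26, 27, 28, 29, 28, 26, 26, 27, 28]  (not all equal)
t=20: [42, 40, 38, 38, 39, 40, 42, 40, 38, 38, 39, 40]  (not all equal)
t=21: [27, 29, 31, 31, 30, 29, 27, 29, 31, 31, 30, 29]  (not all equal)
t=22: [41, 42, 43, 43, 43, 43, 41, 42, 43, 43, 43, 43]  (not all equal)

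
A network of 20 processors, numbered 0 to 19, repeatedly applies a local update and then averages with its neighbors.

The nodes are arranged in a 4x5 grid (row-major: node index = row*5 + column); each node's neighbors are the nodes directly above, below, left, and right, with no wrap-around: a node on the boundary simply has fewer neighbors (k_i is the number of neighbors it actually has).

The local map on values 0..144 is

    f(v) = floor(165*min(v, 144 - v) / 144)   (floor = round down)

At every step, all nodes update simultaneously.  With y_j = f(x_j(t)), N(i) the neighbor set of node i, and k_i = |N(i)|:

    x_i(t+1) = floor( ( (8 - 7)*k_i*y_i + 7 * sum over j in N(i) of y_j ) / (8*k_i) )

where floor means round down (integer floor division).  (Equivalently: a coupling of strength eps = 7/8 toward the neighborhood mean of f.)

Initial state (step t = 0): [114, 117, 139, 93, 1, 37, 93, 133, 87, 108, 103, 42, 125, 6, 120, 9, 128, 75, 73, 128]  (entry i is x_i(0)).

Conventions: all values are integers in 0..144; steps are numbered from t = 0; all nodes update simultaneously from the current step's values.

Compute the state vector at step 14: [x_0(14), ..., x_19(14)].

Simulating step by step:
t=0: [114, 117, 139, 93, 1, 37, 93, 133, 87, 108, 103, 42, 125, 6, 120, 9, 128, 75, 73, 128]
t=1: [35, 32, 29, 27, 43, 45, 36, 34, 33, 32, 34, 37, 34, 43, 22, 29, 42, 44, 40, 49]
t=2: [43, 37, 34, 38, 35, 41, 41, 37, 38, 36, 41, 41, 43, 37, 44, 41, 42, 44, 50, 37]
t=3: [44, 44, 41, 40, 41, 46, 44, 43, 42, 43, 46, 47, 45, 48, 42, 46, 47, 51, 46, 52]
t=4: [50, 48, 47, 46, 46, 50, 50, 48, 49, 47, 52, 51, 53, 50, 53, 52, 54, 52, 56, 51]
t=5: [56, 55, 53, 53, 52, 57, 56, 56, 54, 55, 58, 59, 57, 59, 56, 59, 58, 61, 58, 61]
t=6: [64, 62, 62, 60, 61, 64, 64, 62, 63, 61, 66, 65, 66, 64, 66, 66, 67, 66, 68, 65]
t=7: [72, 72, 70, 70, 68, 73, 72, 72, 70, 71, 74, 74, 73, 74, 72, 75, 74, 75, 74, 75]
t=8: [81, 81, 81, 79, 80, 81, 81, 80, 80, 79, 80, 80, 80, 80, 80, 79, 79, 80, 79, 80]
t=9: [72, 72, 72, 72, 73, 72, 72, 72, 73, 73, 73, 73, 73, 73, 73, 73, 73, 73, 73, 73]
t=10: [82, 82, 82, 81, 81, 81, 81, 81, 81, 81, 81, 81, 81, 81, 81, 81, 81, 81, 81, 81]
t=11: [71, 71, 71, 71, 72, 71, 71, 71, 72, 72, 72, 72, 72, 72, 72, 72, 72, 72, 72, 72]
t=12: [81, 81, 81, 81, 81, 81, 81, 81, 81, 82, 81, 81, 81, 82, 82, 82, 82, 82, 82, 82]
t=13: [72, 72, 72, 72, 71, 72, 72, 72, 71, 71, 71, 71, 71, 71, 71, 71, 71, 71, 71, 71]
t=14: [82, 82, 82, 81, 81, 81, 81, 81, 81, 81, 81, 81, 81, 81, 81, 81, 81, 81, 81, 81]

Answer: [82, 82, 82, 81, 81, 81, 81, 81, 81, 81, 81, 81, 81, 81, 81, 81, 81, 81, 81, 81]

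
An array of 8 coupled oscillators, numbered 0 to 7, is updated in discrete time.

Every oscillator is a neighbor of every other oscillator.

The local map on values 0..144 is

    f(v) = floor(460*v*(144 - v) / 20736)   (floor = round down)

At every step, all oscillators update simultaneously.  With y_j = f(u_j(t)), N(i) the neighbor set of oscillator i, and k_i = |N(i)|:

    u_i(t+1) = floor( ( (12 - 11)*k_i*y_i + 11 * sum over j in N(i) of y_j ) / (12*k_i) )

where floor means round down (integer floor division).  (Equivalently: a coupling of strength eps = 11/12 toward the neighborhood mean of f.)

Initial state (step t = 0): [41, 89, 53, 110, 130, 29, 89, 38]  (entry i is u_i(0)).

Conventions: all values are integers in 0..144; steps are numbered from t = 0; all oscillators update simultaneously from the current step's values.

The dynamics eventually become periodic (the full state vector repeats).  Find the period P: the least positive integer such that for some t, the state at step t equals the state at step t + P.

Simulating step by step:
t=0: [41, 89, 53, 110, 130, 29, 89, 38]
t=1: [87, 86, 86, 87, 89, 88, 86, 87]
t=2: [109, 109, 109, 109, 109, 109, 109, 109]
t=3: [84, 84, 84, 84, 84, 84, 84, 84]
t=4: [111, 111, 111, 111, 111, 111, 111, 111]
t=5: [81, 81, 81, 81, 81, 81, 81, 81]
t=6: [113, 113, 113, 113, 113, 113, 113, 113]
t=7: [77, 77, 77, 77, 77, 77, 77, 77]
t=8: [114, 114, 114, 114, 114, 114, 114, 114]
t=9: [75, 75, 75, 75, 75, 75, 75, 75]
t=10: [114, 114, 114, 114, 114, 114, 114, 114]

Answer: 2
Key observation: The state at step 8, [114, 114, 114, 114, 114, 114, 114, 114], reappears at step 10 — and no state repeats earlier — so the cycle the system enters has period 2.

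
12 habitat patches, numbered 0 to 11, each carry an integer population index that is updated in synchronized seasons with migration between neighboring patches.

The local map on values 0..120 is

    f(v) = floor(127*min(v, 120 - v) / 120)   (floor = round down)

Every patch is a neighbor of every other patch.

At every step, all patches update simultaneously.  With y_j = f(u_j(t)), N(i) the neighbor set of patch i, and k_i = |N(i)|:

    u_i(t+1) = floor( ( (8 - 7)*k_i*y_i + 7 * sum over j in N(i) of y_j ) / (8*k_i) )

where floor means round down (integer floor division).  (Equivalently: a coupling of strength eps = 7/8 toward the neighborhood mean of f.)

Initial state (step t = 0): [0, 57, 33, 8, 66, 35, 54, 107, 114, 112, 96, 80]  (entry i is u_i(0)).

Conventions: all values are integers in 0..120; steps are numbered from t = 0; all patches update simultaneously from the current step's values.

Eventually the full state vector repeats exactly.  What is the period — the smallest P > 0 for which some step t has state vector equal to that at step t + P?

Simulating step by step:
t=0: [0, 57, 33, 8, 66, 35, 54, 107, 114, 112, 96, 80]
t=1: [27, 30, 29, 27, 30, 29, 30, 28, 27, 27, 28, 29]
t=2: [29, 29, 29, 29, 29, 29, 29, 29, 29, 29, 29, 29]
t=3: [30, 30, 30, 30, 30, 30, 30, 30, 30, 30, 30, 30]
t=4: [31, 31, 31, 31, 31, 31, 31, 31, 31, 31, 31, 31]
t=5: [32, 32, 32, 32, 32, 32, 32, 32, 32, 32, 32, 32]
t=6: [33, 33, 33, 33, 33, 33, 33, 33, 33, 33, 33, 33]
t=7: [34, 34, 34, 34, 34, 34, 34, 34, 34, 34, 34, 34]
t=8: [35, 35, 35, 35, 35, 35, 35, 35, 35, 35, 35, 35]
t=9: [37, 37, 37, 37, 37, 37, 37, 37, 37, 37, 37, 37]
t=10: [39, 39, 39, 39, 39, 39, 39, 39, 39, 39, 39, 39]
t=11: [41, 41, 41, 41, 41, 41, 41, 41, 41, 41, 41, 41]
t=12: [43, 43, 43, 43, 43, 43, 43, 43, 43, 43, 43, 43]
t=13: [45, 45, 45, 45, 45, 45, 45, 45, 45, 45, 45, 45]
t=14: [47, 47, 47, 47, 47, 47, 47, 47, 47, 47, 47, 47]
t=15: [49, 49, 49, 49, 49, 49, 49, 49, 49, 49, 49, 49]
t=16: [51, 51, 51, 51, 51, 51, 51, 51, 51, 51, 51, 51]
t=17: [53, 53, 53, 53, 53, 53, 53, 53, 53, 53, 53, 53]
t=18: [56, 56, 56, 56, 56, 56, 56, 56, 56, 56, 56, 56]
t=19: [59, 59, 59, 59, 59, 59, 59, 59, 59, 59, 59, 59]
t=20: [62, 62, 62, 62, 62, 62, 62, 62, 62, 62, 62, 62]
t=21: [61, 61, 61, 61, 61, 61, 61, 61, 61, 61, 61, 61]
t=22: [62, 62, 62, 62, 62, 62, 62, 62, 62, 62, 62, 62]

Answer: 2
Key observation: The state at step 20, [62, 62, 62, 62, 62, 62, 62, 62, 62, 62, 62, 62], reappears at step 22 — and no state repeats earlier — so the cycle the system enters has period 2.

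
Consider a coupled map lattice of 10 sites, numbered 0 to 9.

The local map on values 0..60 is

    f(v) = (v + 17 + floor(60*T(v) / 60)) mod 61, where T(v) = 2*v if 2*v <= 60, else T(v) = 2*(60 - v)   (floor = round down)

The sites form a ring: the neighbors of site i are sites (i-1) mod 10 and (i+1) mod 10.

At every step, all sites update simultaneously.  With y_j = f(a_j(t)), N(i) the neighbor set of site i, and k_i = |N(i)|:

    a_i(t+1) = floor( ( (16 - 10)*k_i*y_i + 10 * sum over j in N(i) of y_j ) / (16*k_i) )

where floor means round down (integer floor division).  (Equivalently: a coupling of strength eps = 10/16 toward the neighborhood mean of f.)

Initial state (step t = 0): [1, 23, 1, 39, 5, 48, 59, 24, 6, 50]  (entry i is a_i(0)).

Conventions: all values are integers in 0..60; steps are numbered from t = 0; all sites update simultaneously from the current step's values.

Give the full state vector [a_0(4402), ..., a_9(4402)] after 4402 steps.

Answer: [38, 39, 39, 38, 38, 37, 37, 37, 37, 38]
Key observation: The state at step 12, [38, 39, 39, 38, 38, 37, 37, 37, 37, 38], reappears at step 14: the system is in a cycle of period 2 from step 12 on.  Therefore the state at step 4402 equals the state at step 12 + ((4402 - 12) mod 2) = 12, which is [38, 39, 39, 38, 38, 37, 37, 37, 37, 38].

Derivation:
t=0: [1, 23, 1, 39, 5, 48, 59, 24, 6, 50]
t=1: [23, 21, 26, 30, 32, 25, 23, 26, 30, 26]
t=2: [25, 25, 33, 41, 40, 33, 29, 34, 38, 34]
t=3: [34, 34, 36, 37, 37, 40, 42, 41, 40, 37]
t=4: [41, 41, 40, 39, 38, 36, 34, 35, 36, 39]
t=5: [35, 35, 36, 37, 38, 40, 41, 41, 39, 37]
t=6: [40, 40, 40, 39, 37, 36, 35, 35, 37, 39]
t=7: [36, 36, 36, 37, 38, 40, 40, 40, 39, 37]
t=8: [39, 40, 39, 39, 37, 36, 36, 36, 37, 38]
t=9: [37, 36, 36, 37, 38, 39, 40, 39, 39, 38]
t=10: [39, 39, 39, 39, 38, 37, 36, 36, 37, 38]
t=11: [37, 37, 37, 37, 38, 39, 39, 39, 39, 38]
t=12: [38, 39, 39, 38, 38, 37, 37, 37, 37, 38]
t=13: [37, 37, 37, 37, 38, 38, 39, 39, 38, 38]
t=14: [38, 39, 39, 38, 38, 37, 37, 37, 37, 38]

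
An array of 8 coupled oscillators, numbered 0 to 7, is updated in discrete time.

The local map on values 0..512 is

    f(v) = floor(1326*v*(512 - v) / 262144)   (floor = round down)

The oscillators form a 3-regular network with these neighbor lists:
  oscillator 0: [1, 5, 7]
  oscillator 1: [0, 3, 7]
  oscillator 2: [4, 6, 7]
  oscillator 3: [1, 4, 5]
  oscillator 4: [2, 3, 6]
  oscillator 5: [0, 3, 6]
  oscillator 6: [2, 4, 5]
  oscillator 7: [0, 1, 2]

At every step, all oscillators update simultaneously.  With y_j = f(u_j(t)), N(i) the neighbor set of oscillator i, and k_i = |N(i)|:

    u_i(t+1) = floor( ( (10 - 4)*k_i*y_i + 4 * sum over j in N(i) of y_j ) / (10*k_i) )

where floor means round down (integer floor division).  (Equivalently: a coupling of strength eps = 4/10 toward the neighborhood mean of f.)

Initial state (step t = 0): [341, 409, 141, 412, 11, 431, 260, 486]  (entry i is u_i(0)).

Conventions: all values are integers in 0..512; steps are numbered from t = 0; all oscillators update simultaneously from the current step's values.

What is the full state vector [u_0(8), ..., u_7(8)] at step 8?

Simulating step by step:
t=0: [341, 409, 141, 412, 11, 431, 260, 486]
t=1: [236, 203, 214, 180, 123, 216, 260, 140]
t=2: [317, 309, 304, 298, 272, 322, 316, 286]
t=3: [314, 318, 320, 320, 325, 311, 315, 322]
t=4: [313, 311, 309, 310, 308, 314, 312, 310]
t=5: [315, 315, 316, 315, 316, 314, 315, 316]
t=6: [313, 313, 313, 313, 313, 313, 313, 313]
t=7: [315, 315, 315, 315, 315, 315, 315, 315]
t=8: [313, 313, 313, 313, 313, 313, 313, 313]

Answer: [313, 313, 313, 313, 313, 313, 313, 313]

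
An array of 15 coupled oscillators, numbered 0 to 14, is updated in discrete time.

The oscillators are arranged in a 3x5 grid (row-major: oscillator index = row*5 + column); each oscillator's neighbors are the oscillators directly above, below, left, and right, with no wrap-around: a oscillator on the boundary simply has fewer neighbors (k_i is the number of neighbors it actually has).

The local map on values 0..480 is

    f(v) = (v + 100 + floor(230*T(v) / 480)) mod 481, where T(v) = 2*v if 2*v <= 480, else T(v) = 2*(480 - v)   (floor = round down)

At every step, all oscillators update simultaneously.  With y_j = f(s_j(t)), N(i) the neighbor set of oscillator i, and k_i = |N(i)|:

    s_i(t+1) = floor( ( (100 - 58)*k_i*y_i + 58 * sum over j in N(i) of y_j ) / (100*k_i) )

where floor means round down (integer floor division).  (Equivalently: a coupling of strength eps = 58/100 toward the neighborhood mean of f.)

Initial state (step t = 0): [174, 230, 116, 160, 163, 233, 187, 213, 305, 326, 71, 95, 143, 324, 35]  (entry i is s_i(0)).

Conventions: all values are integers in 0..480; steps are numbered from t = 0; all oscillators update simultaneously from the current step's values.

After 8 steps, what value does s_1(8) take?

Simulating step by step:
t=0: [174, 230, 116, 160, 163, 233, 187, 213, 305, 326, 71, 95, 143, 324, 35]
t=1: [226, 267, 237, 335, 322, 252, 263, 198, 130, 169, 205, 329, 239, 162, 123]
t=2: [77, 82, 71, 140, 190, 70, 77, 91, 285, 332, 60, 76, 136, 326, 388]
t=3: [249, 252, 276, 311, 333, 238, 253, 253, 159, 165, 231, 265, 273, 145, 93]
t=4: [87, 89, 89, 152, 187, 83, 88, 135, 315, 329, 80, 86, 146, 312, 352]
t=5: [268, 272, 315, 327, 337, 264, 283, 301, 175, 164, 261, 289, 301, 148, 92]
t=6: [90, 90, 91, 159, 187, 89, 90, 141, 329, 334, 89, 90, 148, 320, 352]
t=7: [275, 276, 322, 334, 341, 274, 290, 307, 179, 164, 274, 297, 307, 149, 92]
t=8: [90, 90, 91, 161, 187, 90, 90, 143, 333, 335, 90, 90, 149, 322, 353]

Answer: s_1(8) = 90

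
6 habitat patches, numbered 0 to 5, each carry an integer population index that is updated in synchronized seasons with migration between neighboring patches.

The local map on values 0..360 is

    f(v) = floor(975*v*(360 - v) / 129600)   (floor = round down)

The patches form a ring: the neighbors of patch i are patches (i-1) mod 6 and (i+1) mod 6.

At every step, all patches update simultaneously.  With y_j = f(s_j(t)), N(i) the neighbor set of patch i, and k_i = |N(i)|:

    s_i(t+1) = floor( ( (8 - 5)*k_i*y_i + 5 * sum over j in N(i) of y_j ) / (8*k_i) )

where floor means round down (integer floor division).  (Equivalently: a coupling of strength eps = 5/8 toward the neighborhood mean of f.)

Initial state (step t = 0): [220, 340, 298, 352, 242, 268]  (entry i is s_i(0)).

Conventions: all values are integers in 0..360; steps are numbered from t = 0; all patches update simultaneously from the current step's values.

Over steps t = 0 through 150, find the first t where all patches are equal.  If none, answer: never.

Answer: 8
Key observation: Synchronization is absorbing here: once all patches are equal they stay equal, and step 8 is the first all-equal step.

Derivation:
t=0: [220, 340, 298, 352, 242, 268]  (not all equal)
t=1: [160, 134, 74, 117, 144, 208]  (not all equal)
t=2: [235, 209, 197, 202, 228, 237]  (not all equal)
t=3: [225, 232, 239, 235, 228, 221]  (not all equal)
t=4: [227, 222, 219, 220, 225, 228]  (not all equal)
t=5: [227, 229, 231, 230, 228, 226]  (not all equal)
t=6: [226, 225, 224, 224, 225, 226]  (not all equal)
t=7: [227, 228, 228, 228, 228, 227]  (not all equal)
t=8: [226, 226, 226, 226, 226, 226]  (all equal)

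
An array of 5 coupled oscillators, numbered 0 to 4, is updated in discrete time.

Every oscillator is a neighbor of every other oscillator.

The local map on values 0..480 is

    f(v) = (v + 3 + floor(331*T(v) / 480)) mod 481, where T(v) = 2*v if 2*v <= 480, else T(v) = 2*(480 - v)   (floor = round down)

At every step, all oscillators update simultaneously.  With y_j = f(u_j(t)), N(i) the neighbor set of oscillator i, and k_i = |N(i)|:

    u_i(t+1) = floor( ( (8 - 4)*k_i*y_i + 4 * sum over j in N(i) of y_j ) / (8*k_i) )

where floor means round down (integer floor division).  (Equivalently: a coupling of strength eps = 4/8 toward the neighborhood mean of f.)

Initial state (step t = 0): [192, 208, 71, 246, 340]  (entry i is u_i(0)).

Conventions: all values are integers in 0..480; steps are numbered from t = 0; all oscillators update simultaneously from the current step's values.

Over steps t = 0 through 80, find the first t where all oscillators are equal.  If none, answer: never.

Simulating step by step:
t=0: [192, 208, 71, 246, 340]  (not all equal)
t=1: [271, 104, 163, 132, 119]  (not all equal)
t=2: [195, 259, 311, 284, 272]  (not all equal)
t=3: [271, 128, 121, 125, 126]  (not all equal)
t=4: [190, 275, 268, 272, 273]  (not all equal)
t=5: [267, 126, 127, 127, 127]  (not all equal)
t=6: [193, 275, 276, 276, 276]  (not all equal)
t=7: [270, 126, 126, 126, 126]  (not all equal)
t=8: [191, 274, 274, 274, 274]  (not all equal)
t=9: [268, 127, 127, 127, 127]  (not all equal)
t=10: [193, 277, 277, 277, 277]  (not all equal)
t=11: [270, 126, 126, 126, 126]  (not all equal)

Answer: never
Key observation: The state at step 7 reappears at step 11 — the system is in a cycle of period 4 from step 7 on.  No step 0..11 is synchronized, and the cycle repeats forever, so no step up to 80 (or ever) has all oscillators equal.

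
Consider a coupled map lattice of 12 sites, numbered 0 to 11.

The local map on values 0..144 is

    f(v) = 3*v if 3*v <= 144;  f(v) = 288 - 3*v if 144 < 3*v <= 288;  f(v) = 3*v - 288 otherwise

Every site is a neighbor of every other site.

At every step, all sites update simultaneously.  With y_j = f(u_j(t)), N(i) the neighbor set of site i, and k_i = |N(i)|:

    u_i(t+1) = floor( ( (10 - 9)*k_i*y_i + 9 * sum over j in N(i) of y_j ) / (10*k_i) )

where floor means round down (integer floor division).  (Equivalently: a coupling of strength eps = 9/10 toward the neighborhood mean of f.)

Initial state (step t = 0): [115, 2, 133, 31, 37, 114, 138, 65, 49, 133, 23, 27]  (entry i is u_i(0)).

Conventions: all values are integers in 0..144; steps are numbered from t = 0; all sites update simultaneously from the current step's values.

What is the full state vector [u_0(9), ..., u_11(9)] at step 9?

Simulating step by step:
t=0: [115, 2, 133, 31, 37, 114, 138, 65, 49, 133, 23, 27]
t=1: [87, 86, 88, 87, 88, 87, 88, 87, 88, 88, 87, 87]
t=2: [26, 26, 25, 26, 25, 26, 25, 26, 25, 25, 26, 26]
t=3: [76, 76, 76, 76, 76, 76, 76, 76, 76, 76, 76, 76]
t=4: [60, 60, 60, 60, 60, 60, 60, 60, 60, 60, 60, 60]
t=5: [108, 108, 108, 108, 108, 108, 108, 108, 108, 108, 108, 108]
t=6: [36, 36, 36, 36, 36, 36, 36, 36, 36, 36, 36, 36]
t=7: [108, 108, 108, 108, 108, 108, 108, 108, 108, 108, 108, 108]
t=8: [36, 36, 36, 36, 36, 36, 36, 36, 36, 36, 36, 36]
t=9: [108, 108, 108, 108, 108, 108, 108, 108, 108, 108, 108, 108]

Answer: [108, 108, 108, 108, 108, 108, 108, 108, 108, 108, 108, 108]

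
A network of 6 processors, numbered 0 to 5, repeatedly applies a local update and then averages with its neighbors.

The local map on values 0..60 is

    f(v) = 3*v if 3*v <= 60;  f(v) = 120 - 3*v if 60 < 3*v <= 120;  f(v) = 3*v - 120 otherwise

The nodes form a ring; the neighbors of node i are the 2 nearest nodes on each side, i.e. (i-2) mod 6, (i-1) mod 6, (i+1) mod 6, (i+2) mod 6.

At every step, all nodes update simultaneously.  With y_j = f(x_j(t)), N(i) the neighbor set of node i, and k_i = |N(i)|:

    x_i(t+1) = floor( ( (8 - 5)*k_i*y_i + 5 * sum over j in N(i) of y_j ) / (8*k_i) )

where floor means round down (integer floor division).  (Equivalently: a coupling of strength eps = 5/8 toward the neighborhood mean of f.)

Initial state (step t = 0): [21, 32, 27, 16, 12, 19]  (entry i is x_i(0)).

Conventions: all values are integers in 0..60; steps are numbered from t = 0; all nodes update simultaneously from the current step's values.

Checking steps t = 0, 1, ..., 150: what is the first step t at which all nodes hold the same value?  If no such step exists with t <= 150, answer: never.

Simulating step by step:
t=0: [21, 32, 27, 16, 12, 19]  (not all equal)
t=1: [45, 40, 40, 42, 44, 47]  (not all equal)
t=2: [10, 6, 5, 7, 11, 13]  (not all equal)
t=3: [27, 23, 21, 24, 28, 30]  (not all equal)
t=4: [41, 46, 48, 45, 40, 38]  (not all equal)
t=5: [8, 14, 14, 13, 7, 7]  (not all equal)
t=6: [28, 35, 35, 34, 27, 27]  (not all equal)
t=7: [30, 22, 22, 23, 31, 31]  (not all equal)
t=8: [36, 45, 45, 44, 35, 35]  (not all equal)
t=9: [13, 14, 14, 13, 14, 14]  (not all equal)
t=10: [40, 41, 41, 40, 41, 41]  (not all equal)
t=11: [1, 2, 2, 1, 2, 2]  (not all equal)
t=12: [4, 5, 5, 4, 5, 5]  (not all equal)
t=13: [13, 14, 14, 13, 14, 14]  (not all equal)

Answer: never
Key observation: The state at step 9 reappears at step 13 — the system is in a cycle of period 4 from step 9 on.  No step 0..13 is synchronized, and the cycle repeats forever, so no step up to 150 (or ever) has all nodes equal.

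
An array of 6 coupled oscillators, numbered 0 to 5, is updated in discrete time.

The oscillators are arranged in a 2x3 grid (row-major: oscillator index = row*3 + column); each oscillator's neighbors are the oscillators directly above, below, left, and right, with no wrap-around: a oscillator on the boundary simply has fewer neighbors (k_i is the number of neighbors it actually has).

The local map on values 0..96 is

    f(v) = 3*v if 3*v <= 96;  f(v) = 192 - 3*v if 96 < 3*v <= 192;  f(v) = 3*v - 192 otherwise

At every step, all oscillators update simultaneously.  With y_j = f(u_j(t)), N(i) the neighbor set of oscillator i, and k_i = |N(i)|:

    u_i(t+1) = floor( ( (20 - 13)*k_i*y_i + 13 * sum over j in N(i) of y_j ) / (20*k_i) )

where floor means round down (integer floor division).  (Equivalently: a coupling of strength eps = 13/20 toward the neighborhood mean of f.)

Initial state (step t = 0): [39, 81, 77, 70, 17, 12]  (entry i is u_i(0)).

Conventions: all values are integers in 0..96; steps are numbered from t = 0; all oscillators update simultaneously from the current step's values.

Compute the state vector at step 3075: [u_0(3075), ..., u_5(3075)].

Answer: [72, 73, 72, 72, 73, 72]
Key observation: The state at step 28, [24, 25, 24, 24, 25, 24], reappears at step 30: the system is in a cycle of period 2 from step 28 on.  Therefore the state at step 3075 equals the state at step 28 + ((3075 - 28) mod 2) = 29, which is [72, 73, 72, 72, 73, 72].

Derivation:
t=0: [39, 81, 77, 70, 17, 12]
t=1: [48, 53, 41, 47, 40, 41]
t=2: [44, 52, 57, 56, 58, 69]
t=3: [40, 34, 23, 33, 22, 17]
t=4: [84, 76, 69, 77, 73, 61]
t=5: [45, 34, 19, 41, 27, 16]
t=6: [71, 73, 64, 69, 73, 61]
t=7: [21, 19, 11, 20, 20, 11]
t=8: [60, 53, 40, 60, 53, 41]
t=9: [18, 36, 58, 18, 36, 58]
t=10: [63, 63, 39, 63, 63, 39]
t=11: [3, 18, 51, 3, 18, 51]
t=12: [23, 41, 43, 23, 41, 43]
t=13: [69, 67, 64, 69, 67, 64]
t=14: [13, 8, 2, 13, 8, 2]
t=15: [34, 23, 11, 34, 23, 11]
t=16: [83, 65, 44, 83, 65, 44]
t=17: [39, 27, 41, 39, 27, 41]
t=18: [76, 77, 72, 76, 77, 72]
t=19: [36, 35, 28, 36, 35, 28]
t=20: [84, 85, 84, 84, 85, 84]
t=21: [60, 61, 60, 60, 61, 60]
t=22: [11, 10, 11, 11, 10, 11]
t=23: [32, 31, 32, 32, 31, 32]
t=24: [95, 94, 95, 95, 94, 95]
t=25: [92, 91, 92, 92, 91, 92]
t=26: [83, 82, 83, 83, 82, 83]
t=27: [56, 55, 56, 56, 55, 56]
t=28: [24, 25, 24, 24, 25, 24]
t=29: [72, 73, 72, 72, 73, 72]
t=30: [24, 25, 24, 24, 25, 24]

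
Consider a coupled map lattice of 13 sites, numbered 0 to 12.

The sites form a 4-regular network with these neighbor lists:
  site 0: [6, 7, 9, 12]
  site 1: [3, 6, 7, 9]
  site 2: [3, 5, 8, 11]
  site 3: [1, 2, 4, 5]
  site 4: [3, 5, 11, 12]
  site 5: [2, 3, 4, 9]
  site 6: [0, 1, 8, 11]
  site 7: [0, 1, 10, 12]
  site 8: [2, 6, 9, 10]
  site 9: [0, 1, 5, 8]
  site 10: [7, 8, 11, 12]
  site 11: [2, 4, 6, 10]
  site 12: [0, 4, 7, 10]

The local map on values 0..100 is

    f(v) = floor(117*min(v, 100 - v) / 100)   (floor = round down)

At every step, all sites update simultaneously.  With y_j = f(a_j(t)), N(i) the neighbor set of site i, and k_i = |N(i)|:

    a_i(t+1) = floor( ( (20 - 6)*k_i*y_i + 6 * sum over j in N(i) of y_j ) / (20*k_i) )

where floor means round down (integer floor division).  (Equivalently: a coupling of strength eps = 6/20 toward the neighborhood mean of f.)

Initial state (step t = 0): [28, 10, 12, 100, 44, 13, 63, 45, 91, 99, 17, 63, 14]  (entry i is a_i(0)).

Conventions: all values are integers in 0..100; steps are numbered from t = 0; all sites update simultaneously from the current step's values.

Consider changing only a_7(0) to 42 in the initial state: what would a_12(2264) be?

Simulating step by step:
t=0: [28, 10, 12, 100, 44, 13, 63, 42, 91, 99, 17, 63, 14]
t=1: [30, 14, 14, 6, 41, 15, 37, 40, 12, 5, 22, 39, 22]
t=2: [33, 18, 17, 12, 39, 17, 38, 39, 16, 9, 27, 41, 28]
t=3: [36, 23, 20, 17, 39, 19, 40, 40, 20, 14, 32, 43, 34]
t=4: [40, 27, 24, 22, 41, 23, 42, 43, 25, 19, 37, 46, 40]
t=5: [44, 32, 29, 27, 44, 27, 46, 47, 30, 25, 43, 49, 46]
t=6: [49, 38, 34, 33, 48, 32, 50, 52, 36, 31, 49, 53, 52]
t=7: [55, 44, 40, 39, 53, 38, 55, 55, 43, 38, 55, 53, 56]
t=8: [51, 50, 46, 46, 52, 44, 51, 51, 49, 45, 51, 53, 51]
t=9: [56, 57, 53, 53, 55, 51, 56, 57, 56, 53, 56, 54, 56]
t=10: [51, 50, 53, 53, 52, 55, 51, 50, 51, 53, 51, 52, 51]
t=11: [56, 57, 54, 54, 55, 52, 57, 57, 56, 54, 57, 56, 57]
t=12: [50, 50, 52, 52, 52, 55, 50, 50, 51, 52, 50, 51, 50]
t=13: [57, 57, 55, 55, 55, 53, 57, 58, 57, 56, 57, 57, 57]
t=14: [50, 50, 51, 52, 51, 53, 50, 49, 50, 51, 49, 50, 50]
t=15: [57, 57, 56, 56, 56, 54, 58, 57, 57, 57, 57, 57, 57]
t=16: [49, 50, 51, 51, 51, 52, 49, 50, 50, 50, 50, 50, 50]
t=17: [57, 57, 57, 57, 57, 56, 57, 57, 57, 57, 58, 57, 57]
t=18: [50, 50, 50, 50, 50, 50, 50, 49, 49, 50, 49, 49, 49]
t=19: [57, 57, 57, 58, 57, 58, 57, 57, 57, 57, 57, 57, 57]
t=20: [50, 49, 49, 49, 49, 49, 50, 50, 50, 49, 50, 50, 50]
t=21: [57, 57, 57, 57, 57, 57, 57, 57, 57, 57, 58, 57, 57]
t=22: [50, 50, 50, 50, 50, 50, 50, 49, 49, 50, 49, 49, 49]

Answer: a_12(2264) = 50
Key observation: The state at step 18, [50, 50, 50, 50, 50, 50, 50, 49, 49, 50, 49, 49, 49], reappears at step 22: the system is in a cycle of period 4 from step 18 on.  Therefore the state at step 2264 equals the state at step 18 + ((2264 - 18) mod 4) = 20, which is [50, 49, 49, 49, 49, 49, 50, 50, 50, 49, 50, 50, 50].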